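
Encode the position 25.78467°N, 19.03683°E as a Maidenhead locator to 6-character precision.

JL95ms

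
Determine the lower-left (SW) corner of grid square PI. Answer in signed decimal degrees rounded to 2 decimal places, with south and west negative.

-10.00, 120.00

Field P=15, I=8: +15·20° lon, +8·10° lat → SW at lon 120°, lat -10°.
latitude -10.00, longitude 120.00.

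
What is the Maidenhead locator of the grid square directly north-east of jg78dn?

JG78eo

Longitude subsquare d = 3; +1 → 4 = e.
Latitude subsquare n = 13; +1 → 14 = o.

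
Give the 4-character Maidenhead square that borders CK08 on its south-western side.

Longitude square 0; −1 → -1, wraps to 9, carry into field.
Longitude field C = 2; −1 → 1 = B.
Latitude square 8; −1 → 7.

BK97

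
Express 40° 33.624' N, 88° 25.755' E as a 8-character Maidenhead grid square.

NN40fn14

Add 180° to longitude and 90° to latitude: 268.42925, 130.56040.
Field: 268.42925/20 → 13 → N, 130.56040/10 → 13 → N; chars NN.
Square: 8.42925/2 → 4, 0.56040/1 → 0; chars 40.
Subsquare: 0.42925/0.0833333 → 5 → f, 0.56040/0.0416667 → 13 → n; chars fn.
Extended square: 0.01258/0.00833333 → 1, 0.01873/0.00416667 → 4; chars 14.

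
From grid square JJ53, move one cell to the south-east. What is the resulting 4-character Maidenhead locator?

JJ62

Longitude square 5; +1 → 6.
Latitude square 3; −1 → 2.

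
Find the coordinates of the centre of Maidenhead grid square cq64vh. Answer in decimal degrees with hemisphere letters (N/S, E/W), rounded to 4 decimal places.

Field C=2, Q=16: +2·20° lon, +16·10° lat → SW at lon -140°, lat 70°.
Square 6, 4: +6·2° lon, +4·1° lat → SW at lon -128°, lat 74°.
Subsquare v=21, h=7: +21·0.0833333° lon, +7·0.0416667° lat → SW at lon -126.25°, lat 74.2917°.
Cell spans 0.0833333° lon × 0.0416667° lat. Centre is SW corner plus half of each.
latitude 74.3125° N, longitude 126.2083° W.

74.3125° N, 126.2083° W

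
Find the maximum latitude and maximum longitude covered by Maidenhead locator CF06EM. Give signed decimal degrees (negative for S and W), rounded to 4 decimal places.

Field C=2, F=5: +2·20° lon, +5·10° lat → SW at lon -140°, lat -40°.
Square 0, 6: +0·2° lon, +6·1° lat → SW at lon -140°, lat -34°.
Subsquare e=4, m=12: +4·0.0833333° lon, +12·0.0416667° lat → SW at lon -139.667°, lat -33.5°.
Cell spans 0.0833333° lon × 0.0416667° lat. NE corner is SW corner plus one full cell.
latitude -33.4583, longitude -139.5833.

-33.4583, -139.5833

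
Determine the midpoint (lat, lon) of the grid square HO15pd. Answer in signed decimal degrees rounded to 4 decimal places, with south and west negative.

Field H=7, O=14: +7·20° lon, +14·10° lat → SW at lon -40°, lat 50°.
Square 1, 5: +1·2° lon, +5·1° lat → SW at lon -38°, lat 55°.
Subsquare p=15, d=3: +15·0.0833333° lon, +3·0.0416667° lat → SW at lon -36.75°, lat 55.125°.
Cell spans 0.0833333° lon × 0.0416667° lat. Centre is SW corner plus half of each.
latitude 55.1458, longitude -36.7083.

55.1458, -36.7083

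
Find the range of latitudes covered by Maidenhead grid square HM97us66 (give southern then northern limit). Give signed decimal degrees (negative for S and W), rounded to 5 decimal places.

37.77500, 37.77917

Field H=7, M=12: +7·20° lon, +12·10° lat → SW at lon -40°, lat 30°.
Square 9, 7: +9·2° lon, +7·1° lat → SW at lon -22°, lat 37°.
Subsquare u=20, s=18: +20·0.0833333° lon, +18·0.0416667° lat → SW at lon -20.3333°, lat 37.75°.
Extended square 6, 6: +6·0.00833333° lon, +6·0.00416667° lat → SW at lon -20.2833°, lat 37.775°.
Cell spans 0.00833333° lon × 0.00416667° lat.
south 37.77500, north 37.77917.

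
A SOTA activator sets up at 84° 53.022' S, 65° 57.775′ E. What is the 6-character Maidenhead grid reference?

MA25xc

Add 180° to longitude and 90° to latitude: 245.9629, 5.1163.
Field: lon ⌊245.9629/20⌋ = 12 → M; lat ⌊5.1163/10⌋ = 0 → A.
Square: lon ⌊5.9629/2⌋ = 2; lat ⌊5.1163/1⌋ = 5.
Subsquare: lon ⌊1.9629/0.0833333⌋ = 23 → x; lat ⌊0.1163/0.0416667⌋ = 2 → c.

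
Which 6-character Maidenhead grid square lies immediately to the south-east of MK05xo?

MK15an

Longitude subsquare x = 23; +1 → 24, wraps to 0 = a, carry into square.
Longitude square 0; +1 → 1.
Latitude subsquare o = 14; −1 → 13 = n.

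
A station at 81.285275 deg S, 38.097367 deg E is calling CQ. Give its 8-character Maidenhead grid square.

KA98br11

Add 180° to longitude and 90° to latitude: 218.09737, 8.71473.
Field: 218.09737/20 → 10 → K, 8.71473/10 → 0 → A; chars KA.
Square: 18.09737/2 → 9, 8.71473/1 → 8; chars 98.
Subsquare: 0.09737/0.0833333 → 1 → b, 0.71473/0.0416667 → 17 → r; chars br.
Extended square: 0.01403/0.00833333 → 1, 0.00639/0.00416667 → 1; chars 11.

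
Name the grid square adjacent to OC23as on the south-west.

Longitude subsquare a = 0; −1 → -1, wraps to 23 = x, carry into square.
Longitude square 2; −1 → 1.
Latitude subsquare s = 18; −1 → 17 = r.

OC13xr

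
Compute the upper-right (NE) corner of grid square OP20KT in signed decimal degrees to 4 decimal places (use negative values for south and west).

60.8333, 104.9167

Field O=14, P=15: +14·20° lon, +15·10° lat → SW at lon 100°, lat 60°.
Square 2, 0: +2·2° lon, +0·1° lat → SW at lon 104°, lat 60°.
Subsquare k=10, t=19: +10·0.0833333° lon, +19·0.0416667° lat → SW at lon 104.833°, lat 60.7917°.
Cell spans 0.0833333° lon × 0.0416667° lat. NE corner is SW corner plus one full cell.
latitude 60.8333, longitude 104.9167.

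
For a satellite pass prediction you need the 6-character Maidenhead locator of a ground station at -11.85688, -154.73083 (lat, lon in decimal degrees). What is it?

BH28pd

Shift to the Maidenhead origin (180°W, 90°S): lon 25.2692, lat 78.1431.
Field: 25.2692/20 → 1 → B, 78.1431/10 → 7 → H; chars BH.
Square: 5.2692/2 → 2, 8.1431/1 → 8; chars 28.
Subsquare: 1.2692/0.0833333 → 15 → p, 0.1431/0.0416667 → 3 → d; chars pd.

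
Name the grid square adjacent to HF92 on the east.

IF02

Longitude square 9; +1 → 10, wraps to 0, carry into field.
Longitude field H = 7; +1 → 8 = I.
The latitude characters are unchanged.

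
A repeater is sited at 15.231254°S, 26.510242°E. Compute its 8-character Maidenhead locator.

KH34gs14

Add 180° to longitude and 90° to latitude: 206.51024, 74.76875.
Field: lon ⌊206.51024/20⌋ = 10 → K; lat ⌊74.76875/10⌋ = 7 → H.
Square: lon ⌊6.51024/2⌋ = 3; lat ⌊4.76875/1⌋ = 4.
Subsquare: lon ⌊0.51024/0.0833333⌋ = 6 → g; lat ⌊0.76875/0.0416667⌋ = 18 → s.
Extended square: lon ⌊0.01024/0.00833333⌋ = 1; lat ⌊0.01875/0.00416667⌋ = 4.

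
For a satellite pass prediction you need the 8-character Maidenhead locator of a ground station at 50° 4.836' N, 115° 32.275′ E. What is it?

OO70sb49

Offset from 180°W / 90°S: lon 295.53792°, lat 140.08060°.
Field (20°×10°, letters A–R): lon ⌊295.53792/20⌋ = 14 → O; lat ⌊140.08060/10⌋ = 14 → O.
Square (2°×1°, digits 0–9): lon ⌊15.53792/2⌋ = 7; lat ⌊0.08060/1⌋ = 0.
Subsquare (5′×2.5′, letters a–x): lon ⌊1.53792/0.0833333⌋ = 18 → s; lat ⌊0.08060/0.0416667⌋ = 1 → b.
Extended square (30″×15″, digits 0–9): lon ⌊0.03792/0.00833333⌋ = 4; lat ⌊0.03893/0.00416667⌋ = 9.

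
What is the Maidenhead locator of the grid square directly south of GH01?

Latitude square 1; −1 → 0.
The longitude characters are unchanged.

GH00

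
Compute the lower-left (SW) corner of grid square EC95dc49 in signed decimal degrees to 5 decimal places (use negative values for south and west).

-64.87917, -81.71667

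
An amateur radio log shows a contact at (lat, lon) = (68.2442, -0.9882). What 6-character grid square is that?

Add 180° to longitude and 90° to latitude: 179.0118, 158.2442.
Field: lon ⌊179.0118/20⌋ = 8 → I; lat ⌊158.2442/10⌋ = 15 → P.
Square: lon ⌊19.0118/2⌋ = 9; lat ⌊8.2442/1⌋ = 8.
Subsquare: lon ⌊1.0118/0.0833333⌋ = 12 → m; lat ⌊0.2442/0.0416667⌋ = 5 → f.

IP98mf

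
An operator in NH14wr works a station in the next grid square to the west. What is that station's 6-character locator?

Longitude subsquare w = 22; −1 → 21 = v.
The latitude characters are unchanged.

NH14vr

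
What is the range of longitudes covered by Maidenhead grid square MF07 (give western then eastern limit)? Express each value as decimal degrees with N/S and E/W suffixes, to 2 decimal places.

60.00° E, 62.00° E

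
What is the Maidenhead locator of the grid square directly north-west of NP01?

Longitude square 0; −1 → -1, wraps to 9, carry into field.
Longitude field N = 13; −1 → 12 = M.
Latitude square 1; +1 → 2.

MP92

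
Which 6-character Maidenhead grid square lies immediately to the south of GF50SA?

Latitude subsquare a = 0; −1 → -1, wraps to 23 = x, carry into square.
Latitude square 0; −1 → -1, wraps to 9, carry into field.
Latitude field F = 5; −1 → 4 = E.
The longitude characters are unchanged.

GE59sx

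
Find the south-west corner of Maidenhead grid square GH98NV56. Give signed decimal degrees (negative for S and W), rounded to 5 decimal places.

Field G=6, H=7: +6·20° lon, +7·10° lat → SW at lon -60°, lat -20°.
Square 9, 8: +9·2° lon, +8·1° lat → SW at lon -42°, lat -12°.
Subsquare n=13, v=21: +13·0.0833333° lon, +21·0.0416667° lat → SW at lon -40.9167°, lat -11.125°.
Extended square 5, 6: +5·0.00833333° lon, +6·0.00416667° lat → SW at lon -40.875°, lat -11.1°.
latitude -11.10000, longitude -40.87500.

-11.10000, -40.87500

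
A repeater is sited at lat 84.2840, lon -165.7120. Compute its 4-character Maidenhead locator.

AR74

Shift to the Maidenhead origin (180°W, 90°S): lon 14.29, lat 174.28.
Field: 14.29/20 → 0 → A, 174.28/10 → 17 → R; chars AR.
Square: 14.29/2 → 7, 4.28/1 → 4; chars 74.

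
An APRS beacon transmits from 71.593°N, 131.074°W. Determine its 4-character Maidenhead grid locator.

CQ41

Add 180° to longitude and 90° to latitude: 48.93, 161.59.
Field: lon ⌊48.93/20⌋ = 2 → C; lat ⌊161.59/10⌋ = 16 → Q.
Square: lon ⌊8.93/2⌋ = 4; lat ⌊1.59/1⌋ = 1.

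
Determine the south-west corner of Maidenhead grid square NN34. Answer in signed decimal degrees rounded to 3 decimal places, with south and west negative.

Field N=13, N=13: +13·20° lon, +13·10° lat → SW at lon 80°, lat 40°.
Square 3, 4: +3·2° lon, +4·1° lat → SW at lon 86°, lat 44°.
latitude 44.000, longitude 86.000.

44.000, 86.000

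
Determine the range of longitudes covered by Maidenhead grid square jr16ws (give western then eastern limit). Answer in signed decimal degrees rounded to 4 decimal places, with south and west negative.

3.8333, 3.9167

Field J=9, R=17: +9·20° lon, +17·10° lat → SW at lon 0°, lat 80°.
Square 1, 6: +1·2° lon, +6·1° lat → SW at lon 2°, lat 86°.
Subsquare w=22, s=18: +22·0.0833333° lon, +18·0.0416667° lat → SW at lon 3.83333°, lat 86.75°.
Cell spans 0.0833333° lon × 0.0416667° lat.
west 3.8333, east 3.9167.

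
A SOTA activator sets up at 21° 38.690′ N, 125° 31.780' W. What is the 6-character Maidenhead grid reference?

CL71fp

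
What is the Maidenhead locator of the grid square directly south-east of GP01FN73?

GP01fn82

Longitude extended square 7; +1 → 8.
Latitude extended square 3; −1 → 2.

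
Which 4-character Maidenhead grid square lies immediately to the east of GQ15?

GQ25

Longitude square 1; +1 → 2.
The latitude characters are unchanged.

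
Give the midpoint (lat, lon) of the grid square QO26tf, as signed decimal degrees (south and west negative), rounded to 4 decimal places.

Field Q=16, O=14: +16·20° lon, +14·10° lat → SW at lon 140°, lat 50°.
Square 2, 6: +2·2° lon, +6·1° lat → SW at lon 144°, lat 56°.
Subsquare t=19, f=5: +19·0.0833333° lon, +5·0.0416667° lat → SW at lon 145.583°, lat 56.2083°.
Cell spans 0.0833333° lon × 0.0416667° lat. Centre is SW corner plus half of each.
latitude 56.2292, longitude 145.6250.

56.2292, 145.6250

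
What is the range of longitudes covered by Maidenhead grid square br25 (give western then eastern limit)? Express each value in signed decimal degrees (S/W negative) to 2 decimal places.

-156.00, -154.00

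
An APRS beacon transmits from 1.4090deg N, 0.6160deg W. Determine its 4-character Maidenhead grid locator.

IJ91

Add 180° to longitude and 90° to latitude: 179.38, 91.41.
Field: lon ⌊179.38/20⌋ = 8 → I; lat ⌊91.41/10⌋ = 9 → J.
Square: lon ⌊19.38/2⌋ = 9; lat ⌊1.41/1⌋ = 1.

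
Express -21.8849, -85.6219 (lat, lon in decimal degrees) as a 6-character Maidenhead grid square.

Add 180° to longitude and 90° to latitude: 94.3781, 68.1151.
Field (20°×10°, letters A–R): 94.3781/20 → 4 → E, 68.1151/10 → 6 → G; chars EG.
Square (2°×1°, digits 0–9): 14.3781/2 → 7, 8.1151/1 → 8; chars 78.
Subsquare (5′×2.5′, letters a–x): 0.3781/0.0833333 → 4 → e, 0.1151/0.0416667 → 2 → c; chars ec.

EG78ec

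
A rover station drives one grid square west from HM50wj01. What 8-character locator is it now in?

HM50vj91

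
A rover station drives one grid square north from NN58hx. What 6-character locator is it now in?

NN59ha

Latitude subsquare x = 23; +1 → 24, wraps to 0 = a, carry into square.
Latitude square 8; +1 → 9.
The longitude characters are unchanged.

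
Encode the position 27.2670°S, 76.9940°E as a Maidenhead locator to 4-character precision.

Offset from 180°W / 90°S: lon 256.99°, lat 62.73°.
Field (20°×10°, letters A–R): 256.99/20 → 12 → M, 62.73/10 → 6 → G; chars MG.
Square (2°×1°, digits 0–9): 16.99/2 → 8, 2.73/1 → 2; chars 82.

MG82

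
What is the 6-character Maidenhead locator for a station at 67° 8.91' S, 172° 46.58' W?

Shift to the Maidenhead origin (180°W, 90°S): lon 7.2237, lat 22.8515.
Field (20°×10°, letters A–R): 7.2237/20 → 0 → A, 22.8515/10 → 2 → C; chars AC.
Square (2°×1°, digits 0–9): 7.2237/2 → 3, 2.8515/1 → 2; chars 32.
Subsquare (5′×2.5′, letters a–x): 1.2237/0.0833333 → 14 → o, 0.8515/0.0416667 → 20 → u; chars ou.

AC32ou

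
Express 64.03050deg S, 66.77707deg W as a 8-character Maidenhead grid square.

FC65ox62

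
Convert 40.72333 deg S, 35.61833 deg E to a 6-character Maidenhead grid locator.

KE79tg

Add 180° to longitude and 90° to latitude: 215.6183, 49.2767.
Field: lon ⌊215.6183/20⌋ = 10 → K; lat ⌊49.2767/10⌋ = 4 → E.
Square: lon ⌊15.6183/2⌋ = 7; lat ⌊9.2767/1⌋ = 9.
Subsquare: lon ⌊1.6183/0.0833333⌋ = 19 → t; lat ⌊0.2767/0.0416667⌋ = 6 → g.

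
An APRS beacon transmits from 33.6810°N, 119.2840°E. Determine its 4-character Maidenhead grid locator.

OM93

Shift to the Maidenhead origin (180°W, 90°S): lon 299.28, lat 123.68.
Field: 299.28/20 → 14 → O, 123.68/10 → 12 → M; chars OM.
Square: 19.28/2 → 9, 3.68/1 → 3; chars 93.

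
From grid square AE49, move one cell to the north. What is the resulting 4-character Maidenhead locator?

AF40

Latitude square 9; +1 → 10, wraps to 0, carry into field.
Latitude field E = 4; +1 → 5 = F.
The longitude characters are unchanged.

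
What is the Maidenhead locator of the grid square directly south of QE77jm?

QE77jl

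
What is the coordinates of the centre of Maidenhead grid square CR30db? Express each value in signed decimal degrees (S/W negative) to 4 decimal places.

80.0625, -133.7083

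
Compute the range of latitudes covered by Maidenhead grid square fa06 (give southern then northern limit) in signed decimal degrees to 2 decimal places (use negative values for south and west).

Field F=5, A=0: +5·20° lon, +0·10° lat → SW at lon -80°, lat -90°.
Square 0, 6: +0·2° lon, +6·1° lat → SW at lon -80°, lat -84°.
Cell spans 2° lon × 1° lat.
south -84.00, north -83.00.

-84.00, -83.00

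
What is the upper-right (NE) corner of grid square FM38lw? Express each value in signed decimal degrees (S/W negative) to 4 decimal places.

Field F=5, M=12: +5·20° lon, +12·10° lat → SW at lon -80°, lat 30°.
Square 3, 8: +3·2° lon, +8·1° lat → SW at lon -74°, lat 38°.
Subsquare l=11, w=22: +11·0.0833333° lon, +22·0.0416667° lat → SW at lon -73.0833°, lat 38.9167°.
Cell spans 0.0833333° lon × 0.0416667° lat. NE corner is SW corner plus one full cell.
latitude 38.9583, longitude -73.0000.

38.9583, -73.0000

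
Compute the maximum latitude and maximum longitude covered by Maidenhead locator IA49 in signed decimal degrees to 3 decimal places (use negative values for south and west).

-80.000, -10.000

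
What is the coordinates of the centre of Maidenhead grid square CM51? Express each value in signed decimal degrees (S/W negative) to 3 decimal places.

31.500, -129.000

Field C=2, M=12: +2·20° lon, +12·10° lat → SW at lon -140°, lat 30°.
Square 5, 1: +5·2° lon, +1·1° lat → SW at lon -130°, lat 31°.
Cell spans 2° lon × 1° lat. Centre is SW corner plus half of each.
latitude 31.500, longitude -129.000.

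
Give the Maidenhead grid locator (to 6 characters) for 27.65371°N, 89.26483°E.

NL47pp

Offset from 180°W / 90°S: lon 269.2648°, lat 117.6537°.
Field: 269.2648/20 → 13 → N, 117.6537/10 → 11 → L; chars NL.
Square: 9.2648/2 → 4, 7.6537/1 → 7; chars 47.
Subsquare: 1.2648/0.0833333 → 15 → p, 0.6537/0.0416667 → 15 → p; chars pp.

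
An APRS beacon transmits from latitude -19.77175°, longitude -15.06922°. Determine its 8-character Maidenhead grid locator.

Offset from 180°W / 90°S: lon 164.93078°, lat 70.22825°.
Field: lon ⌊164.93078/20⌋ = 8 → I; lat ⌊70.22825/10⌋ = 7 → H.
Square: lon ⌊4.93078/2⌋ = 2; lat ⌊0.22825/1⌋ = 0.
Subsquare: lon ⌊0.93078/0.0833333⌋ = 11 → l; lat ⌊0.22825/0.0416667⌋ = 5 → f.
Extended square: lon ⌊0.01411/0.00833333⌋ = 1; lat ⌊0.01992/0.00416667⌋ = 4.

IH20lf14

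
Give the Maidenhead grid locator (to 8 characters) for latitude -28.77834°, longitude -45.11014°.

GG71kf63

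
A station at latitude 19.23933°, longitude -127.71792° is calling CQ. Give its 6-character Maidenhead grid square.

CK69df

Shift to the Maidenhead origin (180°W, 90°S): lon 52.2821, lat 109.2393.
Field (20°×10°, letters A–R): lon ⌊52.2821/20⌋ = 2 → C; lat ⌊109.2393/10⌋ = 10 → K.
Square (2°×1°, digits 0–9): lon ⌊12.2821/2⌋ = 6; lat ⌊9.2393/1⌋ = 9.
Subsquare (5′×2.5′, letters a–x): lon ⌊0.2821/0.0833333⌋ = 3 → d; lat ⌊0.2393/0.0416667⌋ = 5 → f.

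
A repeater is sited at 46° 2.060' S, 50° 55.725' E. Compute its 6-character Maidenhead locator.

Shift to the Maidenhead origin (180°W, 90°S): lon 230.9288, lat 43.9657.
Field: lon ⌊230.9288/20⌋ = 11 → L; lat ⌊43.9657/10⌋ = 4 → E.
Square: lon ⌊10.9288/2⌋ = 5; lat ⌊3.9657/1⌋ = 3.
Subsquare: lon ⌊0.9288/0.0833333⌋ = 11 → l; lat ⌊0.9657/0.0416667⌋ = 23 → x.

LE53lx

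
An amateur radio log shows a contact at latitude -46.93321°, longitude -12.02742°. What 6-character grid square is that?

IE33xb

Offset from 180°W / 90°S: lon 167.9726°, lat 43.0668°.
Field: lon ⌊167.9726/20⌋ = 8 → I; lat ⌊43.0668/10⌋ = 4 → E.
Square: lon ⌊7.9726/2⌋ = 3; lat ⌊3.0668/1⌋ = 3.
Subsquare: lon ⌊1.9726/0.0833333⌋ = 23 → x; lat ⌊0.0668/0.0416667⌋ = 1 → b.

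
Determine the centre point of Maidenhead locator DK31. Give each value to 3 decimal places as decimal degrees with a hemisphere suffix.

11.500° N, 113.000° W

Field D=3, K=10: +3·20° lon, +10·10° lat → SW at lon -120°, lat 10°.
Square 3, 1: +3·2° lon, +1·1° lat → SW at lon -114°, lat 11°.
Cell spans 2° lon × 1° lat. Centre is SW corner plus half of each.
latitude 11.500° N, longitude 113.000° W.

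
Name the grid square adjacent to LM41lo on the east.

LM41mo

Longitude subsquare l = 11; +1 → 12 = m.
The latitude characters are unchanged.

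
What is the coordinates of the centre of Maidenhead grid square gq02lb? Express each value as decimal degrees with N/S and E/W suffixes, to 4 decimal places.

72.0625° N, 59.0417° W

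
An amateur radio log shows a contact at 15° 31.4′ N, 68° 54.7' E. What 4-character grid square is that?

Offset from 180°W / 90°S: lon 248.91°, lat 105.52°.
Field (20°×10°, letters A–R): 248.91/20 → 12 → M, 105.52/10 → 10 → K; chars MK.
Square (2°×1°, digits 0–9): 8.91/2 → 4, 5.52/1 → 5; chars 45.

MK45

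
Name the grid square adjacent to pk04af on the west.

Longitude subsquare a = 0; −1 → -1, wraps to 23 = x, carry into square.
Longitude square 0; −1 → -1, wraps to 9, carry into field.
Longitude field P = 15; −1 → 14 = O.
The latitude characters are unchanged.

OK94xf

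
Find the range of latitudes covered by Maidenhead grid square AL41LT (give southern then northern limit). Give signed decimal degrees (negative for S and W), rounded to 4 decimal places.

21.7917, 21.8333

Field A=0, L=11: +0·20° lon, +11·10° lat → SW at lon -180°, lat 20°.
Square 4, 1: +4·2° lon, +1·1° lat → SW at lon -172°, lat 21°.
Subsquare l=11, t=19: +11·0.0833333° lon, +19·0.0416667° lat → SW at lon -171.083°, lat 21.7917°.
Cell spans 0.0833333° lon × 0.0416667° lat.
south 21.7917, north 21.8333.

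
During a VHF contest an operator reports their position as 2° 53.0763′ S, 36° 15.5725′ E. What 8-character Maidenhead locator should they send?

KI87dc17

Shift to the Maidenhead origin (180°W, 90°S): lon 216.25954, lat 87.11540.
Field (20°×10°, letters A–R): lon ⌊216.25954/20⌋ = 10 → K; lat ⌊87.11540/10⌋ = 8 → I.
Square (2°×1°, digits 0–9): lon ⌊16.25954/2⌋ = 8; lat ⌊7.11540/1⌋ = 7.
Subsquare (5′×2.5′, letters a–x): lon ⌊0.25954/0.0833333⌋ = 3 → d; lat ⌊0.11540/0.0416667⌋ = 2 → c.
Extended square (30″×15″, digits 0–9): lon ⌊0.00954/0.00833333⌋ = 1; lat ⌊0.03206/0.00416667⌋ = 7.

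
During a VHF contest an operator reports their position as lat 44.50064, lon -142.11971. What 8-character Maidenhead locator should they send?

BN84wm50

Shift to the Maidenhead origin (180°W, 90°S): lon 37.88029, lat 134.50064.
Field: lon ⌊37.88029/20⌋ = 1 → B; lat ⌊134.50064/10⌋ = 13 → N.
Square: lon ⌊17.88029/2⌋ = 8; lat ⌊4.50064/1⌋ = 4.
Subsquare: lon ⌊1.88029/0.0833333⌋ = 22 → w; lat ⌊0.50064/0.0416667⌋ = 12 → m.
Extended square: lon ⌊0.04696/0.00833333⌋ = 5; lat ⌊0.00064/0.00416667⌋ = 0.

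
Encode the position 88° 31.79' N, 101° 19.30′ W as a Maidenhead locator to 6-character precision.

DR98im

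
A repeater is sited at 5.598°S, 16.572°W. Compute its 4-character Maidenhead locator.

II14

Shift to the Maidenhead origin (180°W, 90°S): lon 163.43, lat 84.40.
Field: lon ⌊163.43/20⌋ = 8 → I; lat ⌊84.40/10⌋ = 8 → I.
Square: lon ⌊3.43/2⌋ = 1; lat ⌊4.40/1⌋ = 4.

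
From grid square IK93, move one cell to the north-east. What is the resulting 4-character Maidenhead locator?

JK04

Longitude square 9; +1 → 10, wraps to 0, carry into field.
Longitude field I = 8; +1 → 9 = J.
Latitude square 3; +1 → 4.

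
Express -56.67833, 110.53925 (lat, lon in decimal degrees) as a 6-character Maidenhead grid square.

Offset from 180°W / 90°S: lon 290.5392°, lat 33.3217°.
Field: 290.5392/20 → 14 → O, 33.3217/10 → 3 → D; chars OD.
Square: 10.5392/2 → 5, 3.3217/1 → 3; chars 53.
Subsquare: 0.5392/0.0833333 → 6 → g, 0.3217/0.0416667 → 7 → h; chars gh.

OD53gh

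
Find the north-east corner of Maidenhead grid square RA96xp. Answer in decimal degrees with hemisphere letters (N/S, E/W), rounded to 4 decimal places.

83.3333° S, 180.0000° E

Field R=17, A=0: +17·20° lon, +0·10° lat → SW at lon 160°, lat -90°.
Square 9, 6: +9·2° lon, +6·1° lat → SW at lon 178°, lat -84°.
Subsquare x=23, p=15: +23·0.0833333° lon, +15·0.0416667° lat → SW at lon 179.917°, lat -83.375°.
Cell spans 0.0833333° lon × 0.0416667° lat. NE corner is SW corner plus one full cell.
latitude 83.3333° S, longitude 180.0000° E.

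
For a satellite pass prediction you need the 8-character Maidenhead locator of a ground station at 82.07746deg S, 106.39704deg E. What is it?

OA37ew71

Add 180° to longitude and 90° to latitude: 286.39704, 7.92254.
Field (20°×10°, letters A–R): 286.39704/20 → 14 → O, 7.92254/10 → 0 → A; chars OA.
Square (2°×1°, digits 0–9): 6.39704/2 → 3, 7.92254/1 → 7; chars 37.
Subsquare (5′×2.5′, letters a–x): 0.39704/0.0833333 → 4 → e, 0.92254/0.0416667 → 22 → w; chars ew.
Extended square (30″×15″, digits 0–9): 0.06371/0.00833333 → 7, 0.00587/0.00416667 → 1; chars 71.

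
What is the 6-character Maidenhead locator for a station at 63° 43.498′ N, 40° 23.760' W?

Shift to the Maidenhead origin (180°W, 90°S): lon 139.6040, lat 153.7250.
Field: lon ⌊139.6040/20⌋ = 6 → G; lat ⌊153.7250/10⌋ = 15 → P.
Square: lon ⌊19.6040/2⌋ = 9; lat ⌊3.7250/1⌋ = 3.
Subsquare: lon ⌊1.6040/0.0833333⌋ = 19 → t; lat ⌊0.7250/0.0416667⌋ = 17 → r.

GP93tr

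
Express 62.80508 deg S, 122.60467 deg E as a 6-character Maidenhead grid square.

Shift to the Maidenhead origin (180°W, 90°S): lon 302.6047, lat 27.1949.
Field: lon ⌊302.6047/20⌋ = 15 → P; lat ⌊27.1949/10⌋ = 2 → C.
Square: lon ⌊2.6047/2⌋ = 1; lat ⌊7.1949/1⌋ = 7.
Subsquare: lon ⌊0.6047/0.0833333⌋ = 7 → h; lat ⌊0.1949/0.0416667⌋ = 4 → e.

PC17he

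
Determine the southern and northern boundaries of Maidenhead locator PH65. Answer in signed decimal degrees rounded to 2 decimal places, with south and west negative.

Field P=15, H=7: +15·20° lon, +7·10° lat → SW at lon 120°, lat -20°.
Square 6, 5: +6·2° lon, +5·1° lat → SW at lon 132°, lat -15°.
Cell spans 2° lon × 1° lat.
south -15.00, north -14.00.

-15.00, -14.00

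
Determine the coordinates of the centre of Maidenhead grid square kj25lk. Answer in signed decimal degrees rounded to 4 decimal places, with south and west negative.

Field K=10, J=9: +10·20° lon, +9·10° lat → SW at lon 20°, lat 0°.
Square 2, 5: +2·2° lon, +5·1° lat → SW at lon 24°, lat 5°.
Subsquare l=11, k=10: +11·0.0833333° lon, +10·0.0416667° lat → SW at lon 24.9167°, lat 5.41667°.
Cell spans 0.0833333° lon × 0.0416667° lat. Centre is SW corner plus half of each.
latitude 5.4375, longitude 24.9583.

5.4375, 24.9583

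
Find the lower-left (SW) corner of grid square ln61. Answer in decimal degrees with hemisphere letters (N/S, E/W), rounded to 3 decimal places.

41.000° N, 52.000° E

Field L=11, N=13: +11·20° lon, +13·10° lat → SW at lon 40°, lat 40°.
Square 6, 1: +6·2° lon, +1·1° lat → SW at lon 52°, lat 41°.
latitude 41.000° N, longitude 52.000° E.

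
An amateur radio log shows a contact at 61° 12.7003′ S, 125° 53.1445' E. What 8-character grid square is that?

Offset from 180°W / 90°S: lon 305.88574°, lat 28.78833°.
Field: lon ⌊305.88574/20⌋ = 15 → P; lat ⌊28.78833/10⌋ = 2 → C.
Square: lon ⌊5.88574/2⌋ = 2; lat ⌊8.78833/1⌋ = 8.
Subsquare: lon ⌊1.88574/0.0833333⌋ = 22 → w; lat ⌊0.78833/0.0416667⌋ = 18 → s.
Extended square: lon ⌊0.05241/0.00833333⌋ = 6; lat ⌊0.03833/0.00416667⌋ = 9.

PC28ws69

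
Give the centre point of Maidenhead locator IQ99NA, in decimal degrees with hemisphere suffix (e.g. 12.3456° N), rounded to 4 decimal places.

Field I=8, Q=16: +8·20° lon, +16·10° lat → SW at lon -20°, lat 70°.
Square 9, 9: +9·2° lon, +9·1° lat → SW at lon -2°, lat 79°.
Subsquare n=13, a=0: +13·0.0833333° lon, +0·0.0416667° lat → SW at lon -0.916667°, lat 79°.
Cell spans 0.0833333° lon × 0.0416667° lat. Centre is SW corner plus half of each.
latitude 79.0208° N, longitude 0.8750° W.

79.0208° N, 0.8750° W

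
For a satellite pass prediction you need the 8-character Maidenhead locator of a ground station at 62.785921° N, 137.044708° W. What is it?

CP12ls48

Add 180° to longitude and 90° to latitude: 42.95529, 152.78592.
Field: 42.95529/20 → 2 → C, 152.78592/10 → 15 → P; chars CP.
Square: 2.95529/2 → 1, 2.78592/1 → 2; chars 12.
Subsquare: 0.95529/0.0833333 → 11 → l, 0.78592/0.0416667 → 18 → s; chars ls.
Extended square: 0.03863/0.00833333 → 4, 0.03592/0.00416667 → 8; chars 48.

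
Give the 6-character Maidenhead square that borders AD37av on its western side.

AD27xv

Longitude subsquare a = 0; −1 → -1, wraps to 23 = x, carry into square.
Longitude square 3; −1 → 2.
The latitude characters are unchanged.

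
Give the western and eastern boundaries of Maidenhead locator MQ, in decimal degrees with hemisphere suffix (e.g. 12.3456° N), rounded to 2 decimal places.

60.00° E, 80.00° E

Field M=12, Q=16: +12·20° lon, +16·10° lat → SW at lon 60°, lat 70°.
Cell spans 20° lon × 10° lat.
west 60.00° E, east 80.00° E.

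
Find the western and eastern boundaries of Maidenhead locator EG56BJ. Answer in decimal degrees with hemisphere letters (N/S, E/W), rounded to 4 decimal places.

89.9167° W, 89.8333° W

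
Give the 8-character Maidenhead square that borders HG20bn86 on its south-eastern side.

HG20bn95

Longitude extended square 8; +1 → 9.
Latitude extended square 6; −1 → 5.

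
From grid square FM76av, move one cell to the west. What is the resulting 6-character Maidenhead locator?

Longitude subsquare a = 0; −1 → -1, wraps to 23 = x, carry into square.
Longitude square 7; −1 → 6.
The latitude characters are unchanged.

FM66xv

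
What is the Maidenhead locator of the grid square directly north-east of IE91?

Longitude square 9; +1 → 10, wraps to 0, carry into field.
Longitude field I = 8; +1 → 9 = J.
Latitude square 1; +1 → 2.

JE02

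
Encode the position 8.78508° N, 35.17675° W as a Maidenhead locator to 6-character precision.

HJ28js

Shift to the Maidenhead origin (180°W, 90°S): lon 144.8233, lat 98.7851.
Field: lon ⌊144.8233/20⌋ = 7 → H; lat ⌊98.7851/10⌋ = 9 → J.
Square: lon ⌊4.8233/2⌋ = 2; lat ⌊8.7851/1⌋ = 8.
Subsquare: lon ⌊0.8233/0.0833333⌋ = 9 → j; lat ⌊0.7851/0.0416667⌋ = 18 → s.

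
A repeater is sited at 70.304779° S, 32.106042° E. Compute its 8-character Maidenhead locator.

Shift to the Maidenhead origin (180°W, 90°S): lon 212.10604, lat 19.69522.
Field: 212.10604/20 → 10 → K, 19.69522/10 → 1 → B; chars KB.
Square: 12.10604/2 → 6, 9.69522/1 → 9; chars 69.
Subsquare: 0.10604/0.0833333 → 1 → b, 0.69522/0.0416667 → 16 → q; chars bq.
Extended square: 0.02271/0.00833333 → 2, 0.02855/0.00416667 → 6; chars 26.

KB69bq26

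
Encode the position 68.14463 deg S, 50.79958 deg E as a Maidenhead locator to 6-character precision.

LC51ju

Shift to the Maidenhead origin (180°W, 90°S): lon 230.7996, lat 21.8554.
Field (20°×10°, letters A–R): 230.7996/20 → 11 → L, 21.8554/10 → 2 → C; chars LC.
Square (2°×1°, digits 0–9): 10.7996/2 → 5, 1.8554/1 → 1; chars 51.
Subsquare (5′×2.5′, letters a–x): 0.7996/0.0833333 → 9 → j, 0.8554/0.0416667 → 20 → u; chars ju.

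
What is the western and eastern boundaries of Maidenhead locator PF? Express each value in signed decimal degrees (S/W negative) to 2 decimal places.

120.00, 140.00

Field P=15, F=5: +15·20° lon, +5·10° lat → SW at lon 120°, lat -40°.
Cell spans 20° lon × 10° lat.
west 120.00, east 140.00.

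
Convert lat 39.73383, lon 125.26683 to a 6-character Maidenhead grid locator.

Add 180° to longitude and 90° to latitude: 305.2668, 129.7338.
Field (20°×10°, letters A–R): 305.2668/20 → 15 → P, 129.7338/10 → 12 → M; chars PM.
Square (2°×1°, digits 0–9): 5.2668/2 → 2, 9.7338/1 → 9; chars 29.
Subsquare (5′×2.5′, letters a–x): 1.2668/0.0833333 → 15 → p, 0.7338/0.0416667 → 17 → r; chars pr.

PM29pr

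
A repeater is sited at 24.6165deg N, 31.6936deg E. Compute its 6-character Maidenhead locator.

KL54uo

Shift to the Maidenhead origin (180°W, 90°S): lon 211.6936, lat 114.6165.
Field: lon ⌊211.6936/20⌋ = 10 → K; lat ⌊114.6165/10⌋ = 11 → L.
Square: lon ⌊11.6936/2⌋ = 5; lat ⌊4.6165/1⌋ = 4.
Subsquare: lon ⌊1.6936/0.0833333⌋ = 20 → u; lat ⌊0.6165/0.0416667⌋ = 14 → o.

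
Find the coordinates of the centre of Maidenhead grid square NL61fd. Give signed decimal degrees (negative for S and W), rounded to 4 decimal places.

Field N=13, L=11: +13·20° lon, +11·10° lat → SW at lon 80°, lat 20°.
Square 6, 1: +6·2° lon, +1·1° lat → SW at lon 92°, lat 21°.
Subsquare f=5, d=3: +5·0.0833333° lon, +3·0.0416667° lat → SW at lon 92.4167°, lat 21.125°.
Cell spans 0.0833333° lon × 0.0416667° lat. Centre is SW corner plus half of each.
latitude 21.1458, longitude 92.4583.

21.1458, 92.4583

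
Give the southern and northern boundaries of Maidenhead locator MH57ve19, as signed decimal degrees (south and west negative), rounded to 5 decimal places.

-12.79583, -12.79167

Field M=12, H=7: +12·20° lon, +7·10° lat → SW at lon 60°, lat -20°.
Square 5, 7: +5·2° lon, +7·1° lat → SW at lon 70°, lat -13°.
Subsquare v=21, e=4: +21·0.0833333° lon, +4·0.0416667° lat → SW at lon 71.75°, lat -12.8333°.
Extended square 1, 9: +1·0.00833333° lon, +9·0.00416667° lat → SW at lon 71.7583°, lat -12.7958°.
Cell spans 0.00833333° lon × 0.00416667° lat.
south -12.79583, north -12.79167.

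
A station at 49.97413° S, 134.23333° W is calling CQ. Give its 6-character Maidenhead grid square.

CE20va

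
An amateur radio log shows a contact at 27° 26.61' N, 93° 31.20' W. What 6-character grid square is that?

EL37fk

Shift to the Maidenhead origin (180°W, 90°S): lon 86.4800, lat 117.4435.
Field: 86.4800/20 → 4 → E, 117.4435/10 → 11 → L; chars EL.
Square: 6.4800/2 → 3, 7.4435/1 → 7; chars 37.
Subsquare: 0.4800/0.0833333 → 5 → f, 0.4435/0.0416667 → 10 → k; chars fk.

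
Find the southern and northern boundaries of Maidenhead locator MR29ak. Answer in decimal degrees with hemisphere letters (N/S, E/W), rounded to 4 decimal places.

89.4167° N, 89.4583° N

Field M=12, R=17: +12·20° lon, +17·10° lat → SW at lon 60°, lat 80°.
Square 2, 9: +2·2° lon, +9·1° lat → SW at lon 64°, lat 89°.
Subsquare a=0, k=10: +0·0.0833333° lon, +10·0.0416667° lat → SW at lon 64°, lat 89.4167°.
Cell spans 0.0833333° lon × 0.0416667° lat.
south 89.4167° N, north 89.4583° N.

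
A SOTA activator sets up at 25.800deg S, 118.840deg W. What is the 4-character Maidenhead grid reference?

DG04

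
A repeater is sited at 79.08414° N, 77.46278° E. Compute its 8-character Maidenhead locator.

Shift to the Maidenhead origin (180°W, 90°S): lon 257.46278, lat 169.08414.
Field: lon ⌊257.46278/20⌋ = 12 → M; lat ⌊169.08414/10⌋ = 16 → Q.
Square: lon ⌊17.46278/2⌋ = 8; lat ⌊9.08414/1⌋ = 9.
Subsquare: lon ⌊1.46278/0.0833333⌋ = 17 → r; lat ⌊0.08414/0.0416667⌋ = 2 → c.
Extended square: lon ⌊0.04611/0.00833333⌋ = 5; lat ⌊0.00081/0.00416667⌋ = 0.

MQ89rc50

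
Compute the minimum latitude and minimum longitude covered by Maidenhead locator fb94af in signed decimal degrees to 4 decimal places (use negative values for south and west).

-75.7917, -62.0000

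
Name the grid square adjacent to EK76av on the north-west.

EK66xw

Longitude subsquare a = 0; −1 → -1, wraps to 23 = x, carry into square.
Longitude square 7; −1 → 6.
Latitude subsquare v = 21; +1 → 22 = w.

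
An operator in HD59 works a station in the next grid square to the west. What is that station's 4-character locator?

HD49

Longitude square 5; −1 → 4.
The latitude characters are unchanged.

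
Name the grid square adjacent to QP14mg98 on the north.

QP14mg99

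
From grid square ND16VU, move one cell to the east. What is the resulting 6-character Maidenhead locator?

ND16wu

Longitude subsquare v = 21; +1 → 22 = w.
The latitude characters are unchanged.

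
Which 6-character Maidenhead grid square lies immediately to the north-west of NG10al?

NG00xm

Longitude subsquare a = 0; −1 → -1, wraps to 23 = x, carry into square.
Longitude square 1; −1 → 0.
Latitude subsquare l = 11; +1 → 12 = m.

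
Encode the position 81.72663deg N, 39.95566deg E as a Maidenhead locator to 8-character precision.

KR91xr44

Add 180° to longitude and 90° to latitude: 219.95566, 171.72663.
Field: 219.95566/20 → 10 → K, 171.72663/10 → 17 → R; chars KR.
Square: 19.95566/2 → 9, 1.72663/1 → 1; chars 91.
Subsquare: 1.95566/0.0833333 → 23 → x, 0.72663/0.0416667 → 17 → r; chars xr.
Extended square: 0.03899/0.00833333 → 4, 0.01830/0.00416667 → 4; chars 44.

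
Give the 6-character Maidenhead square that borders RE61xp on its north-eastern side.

RE71aq

Longitude subsquare x = 23; +1 → 24, wraps to 0 = a, carry into square.
Longitude square 6; +1 → 7.
Latitude subsquare p = 15; +1 → 16 = q.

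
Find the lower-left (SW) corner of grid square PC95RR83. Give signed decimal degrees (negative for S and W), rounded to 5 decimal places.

Field P=15, C=2: +15·20° lon, +2·10° lat → SW at lon 120°, lat -70°.
Square 9, 5: +9·2° lon, +5·1° lat → SW at lon 138°, lat -65°.
Subsquare r=17, r=17: +17·0.0833333° lon, +17·0.0416667° lat → SW at lon 139.417°, lat -64.2917°.
Extended square 8, 3: +8·0.00833333° lon, +3·0.00416667° lat → SW at lon 139.483°, lat -64.2792°.
latitude -64.27917, longitude 139.48333.

-64.27917, 139.48333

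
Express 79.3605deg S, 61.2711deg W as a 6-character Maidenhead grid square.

FB90ip

Shift to the Maidenhead origin (180°W, 90°S): lon 118.7289, lat 10.6395.
Field (20°×10°, letters A–R): 118.7289/20 → 5 → F, 10.6395/10 → 1 → B; chars FB.
Square (2°×1°, digits 0–9): 18.7289/2 → 9, 0.6395/1 → 0; chars 90.
Subsquare (5′×2.5′, letters a–x): 0.7289/0.0833333 → 8 → i, 0.6395/0.0416667 → 15 → p; chars ip.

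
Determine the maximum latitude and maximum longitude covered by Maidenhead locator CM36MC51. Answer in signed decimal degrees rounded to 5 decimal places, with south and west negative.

36.09167, -132.95000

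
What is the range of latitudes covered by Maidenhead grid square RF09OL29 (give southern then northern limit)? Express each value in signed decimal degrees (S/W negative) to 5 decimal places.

-30.50417, -30.50000

Field R=17, F=5: +17·20° lon, +5·10° lat → SW at lon 160°, lat -40°.
Square 0, 9: +0·2° lon, +9·1° lat → SW at lon 160°, lat -31°.
Subsquare o=14, l=11: +14·0.0833333° lon, +11·0.0416667° lat → SW at lon 161.167°, lat -30.5417°.
Extended square 2, 9: +2·0.00833333° lon, +9·0.00416667° lat → SW at lon 161.183°, lat -30.5042°.
Cell spans 0.00833333° lon × 0.00416667° lat.
south -30.50417, north -30.50000.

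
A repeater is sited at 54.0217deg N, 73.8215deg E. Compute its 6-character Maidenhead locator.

MO64va

Offset from 180°W / 90°S: lon 253.8215°, lat 144.0217°.
Field (20°×10°, letters A–R): lon ⌊253.8215/20⌋ = 12 → M; lat ⌊144.0217/10⌋ = 14 → O.
Square (2°×1°, digits 0–9): lon ⌊13.8215/2⌋ = 6; lat ⌊4.0217/1⌋ = 4.
Subsquare (5′×2.5′, letters a–x): lon ⌊1.8215/0.0833333⌋ = 21 → v; lat ⌊0.0217/0.0416667⌋ = 0 → a.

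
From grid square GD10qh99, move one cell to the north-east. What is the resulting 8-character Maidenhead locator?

Longitude extended square 9; +1 → 10, wraps to 0, carry into subsquare.
Longitude subsquare q = 16; +1 → 17 = r.
Latitude extended square 9; +1 → 10, wraps to 0, carry into subsquare.
Latitude subsquare h = 7; +1 → 8 = i.

GD10ri00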